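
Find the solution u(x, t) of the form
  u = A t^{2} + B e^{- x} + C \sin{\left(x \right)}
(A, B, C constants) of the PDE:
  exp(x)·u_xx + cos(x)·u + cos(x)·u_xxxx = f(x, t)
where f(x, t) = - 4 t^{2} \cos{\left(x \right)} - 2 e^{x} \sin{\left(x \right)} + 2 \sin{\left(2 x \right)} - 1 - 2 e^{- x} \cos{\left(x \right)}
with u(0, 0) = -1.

Substitute the ansatz u = A t^{2} + B e^{- x} + C \sin{\left(x \right)} into the left-hand side.
Derivatives of the ansatz:
  u_xx = B e^{- x} - C \sin{\left(x \right)}
  u_xxxx = B e^{- x} + C \sin{\left(x \right)}
Term by term:
  exp(x)·u_xx = B - C e^{x} \sin{\left(x \right)}
  cos(x)·u = A t^{2} \cos{\left(x \right)} + B e^{- x} \cos{\left(x \right)} + C \sin{\left(x \right)} \cos{\left(x \right)}
  cos(x)·u_xxxx = B e^{- x} \cos{\left(x \right)} + C \sin{\left(x \right)} \cos{\left(x \right)}
So the left-hand side equals
  A t^{2} \cos{\left(x \right)} + B + 2 B e^{- x} \cos{\left(x \right)} - C e^{x} \sin{\left(x \right)} + 2 C \sin{\left(x \right)} \cos{\left(x \right)}
This must equal f(x, t) identically; expanded, f = - 4 t^{2} \cos{\left(x \right)} - 2 e^{x} \sin{\left(x \right)} + 4 \sin{\left(x \right)} \cos{\left(x \right)} - 1 - 2 e^{- x} \cos{\left(x \right)}.
Matching coefficients of the independent functions:
  [constant term]:  B = -1
  [t^{2} \cos{\left(x \right)}]:  A = -4
  [e^{- x} \cos{\left(x \right)}]:  2 B = -2
  [e^{x} \sin{\left(x \right)}]:  - C = -2
  [\sin{\left(x \right)} \cos{\left(x \right)}]:  2 C = 4
Solving: A = -4, B = -1, C = 2.
Check against the point condition:
  u(0, 0) = -1  ⟹  B = -1  ✓
Hence u(x, t) = - 4 t^{2} + 2 \sin{\left(x \right)} - e^{- x}.

Answer: u(x, t) = - 4 t^{2} + 2 \sin{\left(x \right)} - e^{- x}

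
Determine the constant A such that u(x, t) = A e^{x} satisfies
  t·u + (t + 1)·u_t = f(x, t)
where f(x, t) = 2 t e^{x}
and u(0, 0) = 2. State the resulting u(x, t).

Substitute the ansatz u = A e^{x} into the left-hand side.
Derivatives of the ansatz:
  u_t = 0
Term by term:
  t·u = A t e^{x}
  (t + 1)·u_t = 0
So the left-hand side equals
  A t e^{x}
This must equal f(x, t) = 2 t e^{x} identically.
Matching coefficients of the independent functions:
  [t e^{x}]:  A = 2
Solving: A = 2.
Check against the point condition:
  u(0, 0) = 2  ⟹  A = 2  ✓
Hence u(x, t) = 2 e^{x}.

Answer: u(x, t) = 2 e^{x}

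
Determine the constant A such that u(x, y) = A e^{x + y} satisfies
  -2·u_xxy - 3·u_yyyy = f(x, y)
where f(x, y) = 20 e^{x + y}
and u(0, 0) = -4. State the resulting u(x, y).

Substitute the ansatz u = A e^{x + y} into the left-hand side.
Derivatives of the ansatz:
  u_xxy = A e^{x} e^{y}
  u_yyyy = A e^{x} e^{y}
Term by term:
  -2·u_xxy = - 2 A e^{x} e^{y}
  -3·u_yyyy = - 3 A e^{x} e^{y}
So the left-hand side equals
  - 5 A e^{x} e^{y}
This must equal f(x, y) identically; expanded, f = 20 e^{x} e^{y}.
Matching coefficients of the independent functions:
  [e^{x} e^{y}]:  - 5 A = 20
Solving: A = -4.
Check against the point condition:
  u(0, 0) = -4  ⟹  A = -4  ✓
Hence u(x, y) = - 4 e^{x + y}.

Answer: u(x, y) = - 4 e^{x + y}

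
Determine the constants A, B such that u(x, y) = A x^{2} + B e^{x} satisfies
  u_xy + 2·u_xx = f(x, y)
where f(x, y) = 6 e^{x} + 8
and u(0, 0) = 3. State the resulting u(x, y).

Answer: u(x, y) = 2 x^{2} + 3 e^{x}

Derivation:
Substitute the ansatz u = A x^{2} + B e^{x} into the left-hand side.
Derivatives of the ansatz:
  u_xy = 0
  u_xx = 2 A + B e^{x}
Term by term:
  u_xy = 0
  2·u_xx = 4 A + 2 B e^{x}
So the left-hand side equals
  4 A + 2 B e^{x}
This must equal f(x, y) = 6 e^{x} + 8 identically.
Matching coefficients of the independent functions:
  [constant term]:  4 A = 8
  [e^{x}]:  2 B = 6
Solving: A = 2, B = 3.
Check against the point condition:
  u(0, 0) = 3  ⟹  B = 3  ✓
Hence u(x, y) = 2 x^{2} + 3 e^{x}.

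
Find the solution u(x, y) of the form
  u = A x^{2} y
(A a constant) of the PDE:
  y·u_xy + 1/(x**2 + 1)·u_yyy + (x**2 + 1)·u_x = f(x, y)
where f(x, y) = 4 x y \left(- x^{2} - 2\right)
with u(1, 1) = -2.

Answer: u(x, y) = - 2 x^{2} y

Derivation:
Substitute the ansatz u = A x^{2} y into the left-hand side.
Derivatives of the ansatz:
  u_xy = 2 A x
  u_yyy = 0
  u_x = 2 A x y
Term by term:
  y·u_xy = 2 A x y
  1/(x**2 + 1)·u_yyy = 0
  (x**2 + 1)·u_x = 2 A x^{3} y + 2 A x y
So the left-hand side equals
  2 A x^{3} y + 4 A x y
This must equal f(x, y) = 4 x y \left(- x^{2} - 2\right) identically.
Matching coefficients of the independent functions:
  [x y]:  4 A = -8
  [x^{3} y]:  2 A = -4
Solving: A = -2.
Check against the point condition:
  u(1, 1) = -2  ⟹  A = -2  ✓
Hence u(x, y) = - 2 x^{2} y.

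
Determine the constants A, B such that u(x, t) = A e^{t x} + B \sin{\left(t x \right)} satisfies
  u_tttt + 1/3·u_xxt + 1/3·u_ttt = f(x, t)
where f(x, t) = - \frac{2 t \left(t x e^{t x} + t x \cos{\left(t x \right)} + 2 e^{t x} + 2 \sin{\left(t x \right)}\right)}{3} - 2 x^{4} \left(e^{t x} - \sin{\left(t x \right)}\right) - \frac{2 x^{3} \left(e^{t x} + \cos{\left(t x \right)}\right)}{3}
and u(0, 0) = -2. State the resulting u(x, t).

Answer: u(x, t) = - 2 e^{t x} + 2 \sin{\left(t x \right)}

Derivation:
Substitute the ansatz u = A e^{t x} + B \sin{\left(t x \right)} into the left-hand side.
Derivatives of the ansatz:
  u_tttt = A x^{4} e^{t x} + B x^{4} \sin{\left(t x \right)}
  u_xxt = A t^{2} x e^{t x} + 2 A t e^{t x} - B t^{2} x \cos{\left(t x \right)} - 2 B t \sin{\left(t x \right)}
  u_ttt = A x^{3} e^{t x} - B x^{3} \cos{\left(t x \right)}
Term by term:
  u_tttt = A x^{4} e^{t x} + B x^{4} \sin{\left(t x \right)}
  1/3·u_xxt = \frac{A t^{2} x e^{t x}}{3} + \frac{2 A t e^{t x}}{3} - \frac{B t^{2} x \cos{\left(t x \right)}}{3} - \frac{2 B t \sin{\left(t x \right)}}{3}
  1/3·u_ttt = \frac{A x^{3} e^{t x}}{3} - \frac{B x^{3} \cos{\left(t x \right)}}{3}
So the left-hand side equals
  \frac{A t^{2} x e^{t x}}{3} + \frac{2 A t e^{t x}}{3} + A x^{4} e^{t x} + \frac{A x^{3} e^{t x}}{3} - \frac{B t^{2} x \cos{\left(t x \right)}}{3} - \frac{2 B t \sin{\left(t x \right)}}{3} + B x^{4} \sin{\left(t x \right)} - \frac{B x^{3} \cos{\left(t x \right)}}{3}
This must equal f(x, t) identically; expanded, f = - \frac{2 t^{2} x e^{t x}}{3} - \frac{2 t^{2} x \cos{\left(t x \right)}}{3} - \frac{4 t e^{t x}}{3} - \frac{4 t \sin{\left(t x \right)}}{3} - 2 x^{4} e^{t x} + 2 x^{4} \sin{\left(t x \right)} - \frac{2 x^{3} e^{t x}}{3} - \frac{2 x^{3} \cos{\left(t x \right)}}{3}.
Matching coefficients of the independent functions:
  [t e^{t x}]:  \frac{2 A}{3} = - \frac{4}{3}
  [t \sin{\left(t x \right)}]:  - \frac{2 B}{3} = - \frac{4}{3}
  [x^{3} e^{t x}, t^{2} x e^{t x}]:  \frac{A}{3} = - \frac{2}{3}
  [x^{3} \cos{\left(t x \right)}, t^{2} x \cos{\left(t x \right)}]:  - \frac{B}{3} = - \frac{2}{3}
  [x^{4} e^{t x}]:  A = -2
  [x^{4} \sin{\left(t x \right)}]:  B = 2
Solving: A = -2, B = 2.
Check against the point condition:
  u(0, 0) = -2  ⟹  A = -2  ✓
Hence u(x, t) = - 2 e^{t x} + 2 \sin{\left(t x \right)}.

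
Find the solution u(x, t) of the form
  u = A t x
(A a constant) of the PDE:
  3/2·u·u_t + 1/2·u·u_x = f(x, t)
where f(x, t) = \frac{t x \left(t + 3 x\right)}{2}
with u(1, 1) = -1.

Substitute the ansatz u = A t x into the left-hand side.
Derivatives of the ansatz:
  u_t = A x
  u_x = A t
Term by term:
  3/2·u·u_t = \frac{3 A^{2} t x^{2}}{2}
  1/2·u·u_x = \frac{A^{2} t^{2} x}{2}
So the left-hand side equals
  \frac{A^{2} t^{2} x}{2} + \frac{3 A^{2} t x^{2}}{2}
This must equal f(x, t) identically; expanded, f = \frac{t^{2} x}{2} + \frac{3 t x^{2}}{2}.
Matching coefficients of the independent functions:
  [t x^{2}]:  \frac{3 A^{2}}{2} = \frac{3}{2}
  [t^{2} x]:  \frac{A^{2}}{2} = \frac{1}{2}
These equations allow (A) = (-1) or (1).
Impose the point condition(s):
  u(1, 1) = -1  ⟹  A = -1
Only A = -1 satisfies everything.
Hence u(x, t) = - t x.

Answer: u(x, t) = - t x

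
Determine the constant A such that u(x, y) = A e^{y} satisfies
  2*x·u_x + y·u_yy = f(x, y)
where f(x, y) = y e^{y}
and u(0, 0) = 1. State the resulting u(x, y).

Substitute the ansatz u = A e^{y} into the left-hand side.
Derivatives of the ansatz:
  u_x = 0
  u_yy = A e^{y}
Term by term:
  2*x·u_x = 0
  y·u_yy = A y e^{y}
So the left-hand side equals
  A y e^{y}
This must equal f(x, y) = y e^{y} identically.
Matching coefficients of the independent functions:
  [y e^{y}]:  A = 1
Solving: A = 1.
Check against the point condition:
  u(0, 0) = 1  ⟹  A = 1  ✓
Hence u(x, y) = e^{y}.

Answer: u(x, y) = e^{y}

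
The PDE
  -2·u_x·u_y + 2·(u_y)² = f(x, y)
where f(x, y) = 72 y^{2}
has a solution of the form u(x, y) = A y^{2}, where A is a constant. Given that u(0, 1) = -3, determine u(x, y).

Answer: u(x, y) = - 3 y^{2}

Derivation:
Substitute the ansatz u = A y^{2} into the left-hand side.
Derivatives of the ansatz:
  u_x = 0
  u_y = 2 A y
Term by term:
  -2·u_x·u_y = 0
  2·(u_y)² = 8 A^{2} y^{2}
So the left-hand side equals
  8 A^{2} y^{2}
This must equal f(x, y) = 72 y^{2} identically.
Matching coefficients of the independent functions:
  [y^{2}]:  8 A^{2} = 72
These equations allow (A) = (-3) or (3).
Impose the point condition(s):
  u(0, 1) = -3  ⟹  A = -3
Only A = -3 satisfies everything.
Hence u(x, y) = - 3 y^{2}.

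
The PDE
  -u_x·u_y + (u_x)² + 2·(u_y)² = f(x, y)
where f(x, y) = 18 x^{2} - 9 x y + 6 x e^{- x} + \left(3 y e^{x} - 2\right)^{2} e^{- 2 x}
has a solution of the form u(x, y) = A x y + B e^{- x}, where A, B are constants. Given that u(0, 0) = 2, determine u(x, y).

Substitute the ansatz u = A x y + B e^{- x} into the left-hand side.
Derivatives of the ansatz:
  u_x = A y - B e^{- x}
  u_y = A x
Term by term:
  -u_x·u_y = - A^{2} x y + A B x e^{- x}
  (u_x)² = A^{2} y^{2} - 2 A B y e^{- x} + B^{2} e^{- 2 x}
  2·(u_y)² = 2 A^{2} x^{2}
So the left-hand side equals
  2 A^{2} x^{2} - A^{2} x y + A^{2} y^{2} + A B x e^{- x} - 2 A B y e^{- x} + B^{2} e^{- 2 x}
This must equal f(x, y) identically; expanded, f = 18 x^{2} - 9 x y + 6 x e^{- x} + 9 y^{2} - 12 y e^{- x} + 4 e^{- 2 x}.
Matching coefficients of the independent functions:
  [x^{2}]:  2 A^{2} = 18
  [y^{2}]:  A^{2} = 9
  [x y]:  - A^{2} = -9
  [x e^{- x}]:  A B = 6
  [y e^{- x}]:  - 2 A B = -12
  [e^{- 2 x}]:  B^{2} = 4
These equations allow (A, B) = (-3, -2) or (3, 2).
Impose the point condition(s):
  u(0, 0) = 2  ⟹  B = 2
Only A = 3, B = 2 satisfies everything.
Hence u(x, y) = 3 x y + 2 e^{- x}.

Answer: u(x, y) = 3 x y + 2 e^{- x}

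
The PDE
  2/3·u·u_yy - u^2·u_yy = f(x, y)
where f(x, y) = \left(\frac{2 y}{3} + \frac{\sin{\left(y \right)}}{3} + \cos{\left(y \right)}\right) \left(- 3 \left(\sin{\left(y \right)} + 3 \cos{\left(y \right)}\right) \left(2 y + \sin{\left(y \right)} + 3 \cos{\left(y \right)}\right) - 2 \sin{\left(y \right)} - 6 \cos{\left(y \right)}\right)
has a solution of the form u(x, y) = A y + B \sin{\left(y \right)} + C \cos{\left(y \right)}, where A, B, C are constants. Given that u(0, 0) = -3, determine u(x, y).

Substitute the ansatz u = A y + B \sin{\left(y \right)} + C \cos{\left(y \right)} into the left-hand side.
Derivatives of the ansatz:
  u_yy = - B \sin{\left(y \right)} - C \cos{\left(y \right)}
Term by term:
  2/3·u·u_yy = - \frac{2 A B y \sin{\left(y \right)}}{3} - \frac{2 A C y \cos{\left(y \right)}}{3} - \frac{2 B^{2} \sin^{2}{\left(y \right)}}{3} - \frac{4 B C \sin{\left(y \right)} \cos{\left(y \right)}}{3} - \frac{2 C^{2} \cos^{2}{\left(y \right)}}{3}
  -u^2·u_yy = A^{2} B y^{2} \sin{\left(y \right)} + A^{2} C y^{2} \cos{\left(y \right)} + 2 A B^{2} y \sin^{2}{\left(y \right)} + 4 A B C y \sin{\left(y \right)} \cos{\left(y \right)} + 2 A C^{2} y \cos^{2}{\left(y \right)} + B^{3} \sin^{3}{\left(y \right)} + 3 B^{2} C \sin^{2}{\left(y \right)} \cos{\left(y \right)} + 3 B C^{2} \sin{\left(y \right)} \cos^{2}{\left(y \right)} + C^{3} \cos^{3}{\left(y \right)}
So the left-hand side equals
  A^{2} B y^{2} \sin{\left(y \right)} + A^{2} C y^{2} \cos{\left(y \right)} + 2 A B^{2} y \sin^{2}{\left(y \right)} + 4 A B C y \sin{\left(y \right)} \cos{\left(y \right)} - \frac{2 A B y \sin{\left(y \right)}}{3} + 2 A C^{2} y \cos^{2}{\left(y \right)} - \frac{2 A C y \cos{\left(y \right)}}{3} + B^{3} \sin^{3}{\left(y \right)} + 3 B^{2} C \sin^{2}{\left(y \right)} \cos{\left(y \right)} - \frac{2 B^{2} \sin^{2}{\left(y \right)}}{3} + 3 B C^{2} \sin{\left(y \right)} \cos^{2}{\left(y \right)} - \frac{4 B C \sin{\left(y \right)} \cos{\left(y \right)}}{3} + C^{3} \cos^{3}{\left(y \right)} - \frac{2 C^{2} \cos^{2}{\left(y \right)}}{3}
This must equal f(x, y) identically; expanded, f = - 4 y^{2} \sin{\left(y \right)} - 12 y^{2} \cos{\left(y \right)} - 4 y \sin^{2}{\left(y \right)} - 24 y \sin{\left(y \right)} \cos{\left(y \right)} - \frac{4 y \sin{\left(y \right)}}{3} - 36 y \cos^{2}{\left(y \right)} - 4 y \cos{\left(y \right)} - \sin^{3}{\left(y \right)} - 9 \sin^{2}{\left(y \right)} \cos{\left(y \right)} - \frac{2 \sin^{2}{\left(y \right)}}{3} - 27 \sin{\left(y \right)} \cos^{2}{\left(y \right)} - 4 \sin{\left(y \right)} \cos{\left(y \right)} - 27 \cos^{3}{\left(y \right)} - 6 \cos^{2}{\left(y \right)}.
Matching coefficients of the independent functions:
  [y \sin{\left(y \right)}]:  - \frac{2 A B}{3} = - \frac{4}{3}
  [y \sin^{2}{\left(y \right)}]:  2 A B^{2} = -4
  [y \cos{\left(y \right)}]:  - \frac{2 A C}{3} = -4
  [y \cos^{2}{\left(y \right)}]:  2 A C^{2} = -36
  [y^{2} \sin{\left(y \right)}]:  A^{2} B = -4
  [y^{2} \cos{\left(y \right)}]:  A^{2} C = -12
  [\sin{\left(y \right)} \cos{\left(y \right)}]:  - \frac{4 B C}{3} = -4
  [\sin{\left(y \right)} \cos^{2}{\left(y \right)}]:  3 B C^{2} = -27
  [\sin^{2}{\left(y \right)} \cos{\left(y \right)}]:  3 B^{2} C = -9
  [y \sin{\left(y \right)} \cos{\left(y \right)}]:  4 A B C = -24
  [\sin^{2}{\left(y \right)}]:  - \frac{2 B^{2}}{3} = - \frac{2}{3}
  [\sin^{3}{\left(y \right)}]:  B^{3} = -1
  [\cos^{2}{\left(y \right)}]:  - \frac{2 C^{2}}{3} = -6
  [\cos^{3}{\left(y \right)}]:  C^{3} = -27
Solving: A = -2, B = -1, C = -3.
Check against the point condition:
  u(0, 0) = -3  ⟹  C = -3  ✓
Hence u(x, y) = - 2 y - \sin{\left(y \right)} - 3 \cos{\left(y \right)}.

Answer: u(x, y) = - 2 y - \sin{\left(y \right)} - 3 \cos{\left(y \right)}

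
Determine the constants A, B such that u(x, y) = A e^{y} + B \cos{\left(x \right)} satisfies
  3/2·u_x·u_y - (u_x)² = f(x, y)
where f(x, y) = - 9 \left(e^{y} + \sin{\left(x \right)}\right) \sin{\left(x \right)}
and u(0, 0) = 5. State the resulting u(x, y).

Substitute the ansatz u = A e^{y} + B \cos{\left(x \right)} into the left-hand side.
Derivatives of the ansatz:
  u_x = - B \sin{\left(x \right)}
  u_y = A e^{y}
Term by term:
  3/2·u_x·u_y = - \frac{3 A B e^{y} \sin{\left(x \right)}}{2}
  -(u_x)² = - B^{2} \sin^{2}{\left(x \right)}
So the left-hand side equals
  - \frac{3 A B e^{y} \sin{\left(x \right)}}{2} - B^{2} \sin^{2}{\left(x \right)}
This must equal f(x, y) identically; expanded, f = - 9 e^{y} \sin{\left(x \right)} - 9 \sin^{2}{\left(x \right)}.
Matching coefficients of the independent functions:
  [e^{y} \sin{\left(x \right)}]:  - \frac{3 A B}{2} = -9
  [\sin^{2}{\left(x \right)}]:  - B^{2} = -9
These equations allow (A, B) = (-2, -3) or (2, 3).
Impose the point condition(s):
  u(0, 0) = 5  ⟹  A + B = 5
Only A = 2, B = 3 satisfies everything.
Hence u(x, y) = 2 e^{y} + 3 \cos{\left(x \right)}.

Answer: u(x, y) = 2 e^{y} + 3 \cos{\left(x \right)}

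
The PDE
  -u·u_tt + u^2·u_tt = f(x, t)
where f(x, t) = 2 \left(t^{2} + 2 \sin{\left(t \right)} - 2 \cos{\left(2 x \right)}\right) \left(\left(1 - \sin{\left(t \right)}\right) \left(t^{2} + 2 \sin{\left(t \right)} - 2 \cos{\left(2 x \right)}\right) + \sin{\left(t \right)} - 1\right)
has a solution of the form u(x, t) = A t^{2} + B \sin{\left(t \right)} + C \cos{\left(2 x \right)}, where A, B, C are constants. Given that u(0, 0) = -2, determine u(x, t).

Answer: u(x, t) = t^{2} + 2 \sin{\left(t \right)} - 2 \cos{\left(2 x \right)}

Derivation:
Substitute the ansatz u = A t^{2} + B \sin{\left(t \right)} + C \cos{\left(2 x \right)} into the left-hand side.
Derivatives of the ansatz:
  u_tt = 2 A - B \sin{\left(t \right)}
Term by term:
  -u·u_tt = - 2 A^{2} t^{2} + A B t^{2} \sin{\left(t \right)} - 2 A B \sin{\left(t \right)} - 2 A C \cos{\left(2 x \right)} + B^{2} \sin^{2}{\left(t \right)} + B C \sin{\left(t \right)} \cos{\left(2 x \right)}
  u^2·u_tt = 2 A^{3} t^{4} - A^{2} B t^{4} \sin{\left(t \right)} + 4 A^{2} B t^{2} \sin{\left(t \right)} + 4 A^{2} C t^{2} \cos{\left(2 x \right)} - 2 A B^{2} t^{2} \sin^{2}{\left(t \right)} + 2 A B^{2} \sin^{2}{\left(t \right)} - 2 A B C t^{2} \sin{\left(t \right)} \cos{\left(2 x \right)} + 4 A B C \sin{\left(t \right)} \cos{\left(2 x \right)} + 2 A C^{2} \cos^{2}{\left(2 x \right)} - B^{3} \sin^{3}{\left(t \right)} - 2 B^{2} C \sin^{2}{\left(t \right)} \cos{\left(2 x \right)} - B C^{2} \sin{\left(t \right)} \cos^{2}{\left(2 x \right)}
So the left-hand side equals
  2 A^{3} t^{4} - A^{2} B t^{4} \sin{\left(t \right)} + 4 A^{2} B t^{2} \sin{\left(t \right)} + 4 A^{2} C t^{2} \cos{\left(2 x \right)} - 2 A^{2} t^{2} - 2 A B^{2} t^{2} \sin^{2}{\left(t \right)} + 2 A B^{2} \sin^{2}{\left(t \right)} - 2 A B C t^{2} \sin{\left(t \right)} \cos{\left(2 x \right)} + 4 A B C \sin{\left(t \right)} \cos{\left(2 x \right)} + A B t^{2} \sin{\left(t \right)} - 2 A B \sin{\left(t \right)} + 2 A C^{2} \cos^{2}{\left(2 x \right)} - 2 A C \cos{\left(2 x \right)} - B^{3} \sin^{3}{\left(t \right)} - 2 B^{2} C \sin^{2}{\left(t \right)} \cos{\left(2 x \right)} + B^{2} \sin^{2}{\left(t \right)} - B C^{2} \sin{\left(t \right)} \cos^{2}{\left(2 x \right)} + B C \sin{\left(t \right)} \cos{\left(2 x \right)}
This must equal f(x, t) identically; expanded, f = - 2 t^{4} \sin{\left(t \right)} + 2 t^{4} - 8 t^{2} \sin^{2}{\left(t \right)} + 8 t^{2} \sin{\left(t \right)} \cos{\left(2 x \right)} + 10 t^{2} \sin{\left(t \right)} - 8 t^{2} \cos{\left(2 x \right)} - 2 t^{2} - 8 \sin^{3}{\left(t \right)} + 16 \sin^{2}{\left(t \right)} \cos{\left(2 x \right)} + 12 \sin^{2}{\left(t \right)} - 8 \sin{\left(t \right)} \cos^{2}{\left(2 x \right)} - 20 \sin{\left(t \right)} \cos{\left(2 x \right)} - 4 \sin{\left(t \right)} + 8 \cos^{2}{\left(2 x \right)} + 4 \cos{\left(2 x \right)}.
Matching coefficients of the independent functions:
(each divided by its leading coefficient; functions giving the same equation are listed together)
  [t^{2}]:  A^{2} - 1 = 0
  [t^{4}]:  A^{3} - 1 = 0
  [t^{2} \sin{\left(t \right)}]:  A^{2} B + \frac{A B}{4} - \frac{5}{2} = 0
  [t^{2} \sin^{2}{\left(t \right)}]:  A B^{2} - 4 = 0
  [t^{2} \cos{\left(2 x \right)}]:  A^{2} C + 2 = 0
  [t^{4} \sin{\left(t \right)}]:  A^{2} B - 2 = 0
  [\sin{\left(t \right)} \cos{\left(2 x \right)}]:  A B C + \frac{B C}{4} + 5 = 0
  [\sin{\left(t \right)} \cos^{2}{\left(2 x \right)}]:  B C^{2} - 8 = 0
  [\sin^{2}{\left(t \right)} \cos{\left(2 x \right)}]:  B^{2} C + 8 = 0
  [t^{2} \sin{\left(t \right)} \cos{\left(2 x \right)}]:  A B C + 4 = 0
  [\sin{\left(t \right)}]:  A B - 2 = 0
  [\sin^{2}{\left(t \right)}]:  A B^{2} + \frac{B^{2}}{2} - 6 = 0
  [\sin^{3}{\left(t \right)}]:  B^{3} - 8 = 0
  [\cos{\left(2 x \right)}]:  A C + 2 = 0
  [\cos^{2}{\left(2 x \right)}]:  A C^{2} - 4 = 0
Solving: A = 1, B = 2, C = -2.
Check against the point condition:
  u(0, 0) = -2  ⟹  C = -2  ✓
Hence u(x, t) = t^{2} + 2 \sin{\left(t \right)} - 2 \cos{\left(2 x \right)}.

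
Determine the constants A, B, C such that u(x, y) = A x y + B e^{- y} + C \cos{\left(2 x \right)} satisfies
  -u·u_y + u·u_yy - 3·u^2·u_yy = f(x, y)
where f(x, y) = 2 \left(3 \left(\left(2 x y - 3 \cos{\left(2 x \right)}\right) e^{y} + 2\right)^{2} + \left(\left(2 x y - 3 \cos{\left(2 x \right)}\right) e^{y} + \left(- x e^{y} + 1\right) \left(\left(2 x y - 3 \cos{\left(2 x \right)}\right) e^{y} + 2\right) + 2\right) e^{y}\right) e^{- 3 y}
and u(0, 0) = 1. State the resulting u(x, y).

Substitute the ansatz u = A x y + B e^{- y} + C \cos{\left(2 x \right)} into the left-hand side.
Derivatives of the ansatz:
  u_y = A x - B e^{- y}
  u_yy = B e^{- y}
Term by term:
  -u·u_y = - A^{2} x^{2} y + A B x y e^{- y} - A B x e^{- y} - A C x \cos{\left(2 x \right)} + B^{2} e^{- 2 y} + B C e^{- y} \cos{\left(2 x \right)}
  u·u_yy = A B x y e^{- y} + B^{2} e^{- 2 y} + B C e^{- y} \cos{\left(2 x \right)}
  -3·u^2·u_yy = - 3 A^{2} B x^{2} y^{2} e^{- y} - 6 A B^{2} x y e^{- 2 y} - 6 A B C x y e^{- y} \cos{\left(2 x \right)} - 3 B^{3} e^{- 3 y} - 6 B^{2} C e^{- 2 y} \cos{\left(2 x \right)} - 3 B C^{2} e^{- y} \cos^{2}{\left(2 x \right)}
So the left-hand side equals
  - 3 A^{2} B x^{2} y^{2} e^{- y} - A^{2} x^{2} y - 6 A B^{2} x y e^{- 2 y} - 6 A B C x y e^{- y} \cos{\left(2 x \right)} + 2 A B x y e^{- y} - A B x e^{- y} - A C x \cos{\left(2 x \right)} - 3 B^{3} e^{- 3 y} - 6 B^{2} C e^{- 2 y} \cos{\left(2 x \right)} + 2 B^{2} e^{- 2 y} - 3 B C^{2} e^{- y} \cos^{2}{\left(2 x \right)} + 2 B C e^{- y} \cos{\left(2 x \right)}
This must equal f(x, y) identically; expanded, f = 24 x^{2} y^{2} e^{- y} - 4 x^{2} y - 72 x y e^{- y} \cos{\left(2 x \right)} + 8 x y e^{- y} + 48 x y e^{- 2 y} + 6 x \cos{\left(2 x \right)} - 4 x e^{- y} + 54 e^{- y} \cos^{2}{\left(2 x \right)} - 12 e^{- y} \cos{\left(2 x \right)} - 72 e^{- 2 y} \cos{\left(2 x \right)} + 8 e^{- 2 y} + 24 e^{- 3 y}.
Matching coefficients of the independent functions:
  [x e^{- y}]:  - A B = -4
  [x \cos{\left(2 x \right)}]:  - A C = 6
  [x^{2} y]:  - A^{2} = -4
  [e^{- 2 y} \cos{\left(2 x \right)}]:  - 6 B^{2} C = -72
  [e^{- y} \cos{\left(2 x \right)}]:  2 B C = -12
  [e^{- y} \cos^{2}{\left(2 x \right)}]:  - 3 B C^{2} = 54
  [x y e^{- 2 y}]:  - 6 A B^{2} = 48
  [x y e^{- y}]:  2 A B = 8
  [x^{2} y^{2} e^{- y}]:  - 3 A^{2} B = 24
  [x y e^{- y} \cos{\left(2 x \right)}]:  - 6 A B C = -72
  [e^{- 3 y}]:  - 3 B^{3} = 24
  [e^{- 2 y}]:  2 B^{2} = 8
Solving: A = -2, B = -2, C = 3.
Check against the point condition:
  u(0, 0) = 1  ⟹  B + C = 1  ✓
Hence u(x, y) = - 2 x y + 3 \cos{\left(2 x \right)} - 2 e^{- y}.

Answer: u(x, y) = - 2 x y + 3 \cos{\left(2 x \right)} - 2 e^{- y}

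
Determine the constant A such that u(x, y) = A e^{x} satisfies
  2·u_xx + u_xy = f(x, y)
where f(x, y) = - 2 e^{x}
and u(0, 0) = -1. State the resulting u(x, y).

Substitute the ansatz u = A e^{x} into the left-hand side.
Derivatives of the ansatz:
  u_xx = A e^{x}
  u_xy = 0
Term by term:
  2·u_xx = 2 A e^{x}
  u_xy = 0
So the left-hand side equals
  2 A e^{x}
This must equal f(x, y) = - 2 e^{x} identically.
Matching coefficients of the independent functions:
  [e^{x}]:  2 A = -2
Solving: A = -1.
Check against the point condition:
  u(0, 0) = -1  ⟹  A = -1  ✓
Hence u(x, y) = - e^{x}.

Answer: u(x, y) = - e^{x}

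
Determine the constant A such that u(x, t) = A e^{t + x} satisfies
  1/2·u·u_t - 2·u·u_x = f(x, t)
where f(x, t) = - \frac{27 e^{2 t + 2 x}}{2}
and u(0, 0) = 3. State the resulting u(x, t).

Answer: u(x, t) = 3 e^{t + x}

Derivation:
Substitute the ansatz u = A e^{t + x} into the left-hand side.
Derivatives of the ansatz:
  u_t = A e^{t} e^{x}
  u_x = A e^{t} e^{x}
Term by term:
  1/2·u·u_t = \frac{A^{2} e^{2 t} e^{2 x}}{2}
  -2·u·u_x = - 2 A^{2} e^{2 t} e^{2 x}
So the left-hand side equals
  - \frac{3 A^{2} e^{2 t} e^{2 x}}{2}
This must equal f(x, t) identically; expanded, f = - \frac{27 e^{2 t} e^{2 x}}{2}.
Matching coefficients of the independent functions:
  [e^{2 t} e^{2 x}]:  - \frac{3 A^{2}}{2} = - \frac{27}{2}
These equations allow (A) = (-3) or (3).
Impose the point condition(s):
  u(0, 0) = 3  ⟹  A = 3
Only A = 3 satisfies everything.
Hence u(x, t) = 3 e^{t + x}.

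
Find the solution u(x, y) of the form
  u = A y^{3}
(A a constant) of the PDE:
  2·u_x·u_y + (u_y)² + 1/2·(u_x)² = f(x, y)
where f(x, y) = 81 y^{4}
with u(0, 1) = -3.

Substitute the ansatz u = A y^{3} into the left-hand side.
Derivatives of the ansatz:
  u_x = 0
  u_y = 3 A y^{2}
Term by term:
  2·u_x·u_y = 0
  (u_y)² = 9 A^{2} y^{4}
  1/2·(u_x)² = 0
So the left-hand side equals
  9 A^{2} y^{4}
This must equal f(x, y) = 81 y^{4} identically.
Matching coefficients of the independent functions:
  [y^{4}]:  9 A^{2} = 81
These equations allow (A) = (-3) or (3).
Impose the point condition(s):
  u(0, 1) = -3  ⟹  A = -3
Only A = -3 satisfies everything.
Hence u(x, y) = - 3 y^{3}.

Answer: u(x, y) = - 3 y^{3}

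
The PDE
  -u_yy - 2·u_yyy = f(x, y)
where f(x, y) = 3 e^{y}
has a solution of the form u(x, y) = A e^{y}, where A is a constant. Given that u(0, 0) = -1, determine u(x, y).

Substitute the ansatz u = A e^{y} into the left-hand side.
Derivatives of the ansatz:
  u_yy = A e^{y}
  u_yyy = A e^{y}
Term by term:
  -u_yy = - A e^{y}
  -2·u_yyy = - 2 A e^{y}
So the left-hand side equals
  - 3 A e^{y}
This must equal f(x, y) = 3 e^{y} identically.
Matching coefficients of the independent functions:
  [e^{y}]:  - 3 A = 3
Solving: A = -1.
Check against the point condition:
  u(0, 0) = -1  ⟹  A = -1  ✓
Hence u(x, y) = - e^{y}.

Answer: u(x, y) = - e^{y}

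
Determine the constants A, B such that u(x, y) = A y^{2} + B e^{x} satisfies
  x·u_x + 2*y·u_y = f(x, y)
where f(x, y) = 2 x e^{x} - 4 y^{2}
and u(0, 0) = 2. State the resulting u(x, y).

Substitute the ansatz u = A y^{2} + B e^{x} into the left-hand side.
Derivatives of the ansatz:
  u_x = B e^{x}
  u_y = 2 A y
Term by term:
  x·u_x = B x e^{x}
  2*y·u_y = 4 A y^{2}
So the left-hand side equals
  4 A y^{2} + B x e^{x}
This must equal f(x, y) = 2 x e^{x} - 4 y^{2} identically.
Matching coefficients of the independent functions:
  [y^{2}]:  4 A = -4
  [x e^{x}]:  B = 2
Solving: A = -1, B = 2.
Check against the point condition:
  u(0, 0) = 2  ⟹  B = 2  ✓
Hence u(x, y) = - y^{2} + 2 e^{x}.

Answer: u(x, y) = - y^{2} + 2 e^{x}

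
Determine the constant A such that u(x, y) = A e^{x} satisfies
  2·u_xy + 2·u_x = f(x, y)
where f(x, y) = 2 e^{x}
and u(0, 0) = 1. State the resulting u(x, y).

Answer: u(x, y) = e^{x}

Derivation:
Substitute the ansatz u = A e^{x} into the left-hand side.
Derivatives of the ansatz:
  u_xy = 0
  u_x = A e^{x}
Term by term:
  2·u_xy = 0
  2·u_x = 2 A e^{x}
So the left-hand side equals
  2 A e^{x}
This must equal f(x, y) = 2 e^{x} identically.
Matching coefficients of the independent functions:
  [e^{x}]:  2 A = 2
Solving: A = 1.
Check against the point condition:
  u(0, 0) = 1  ⟹  A = 1  ✓
Hence u(x, y) = e^{x}.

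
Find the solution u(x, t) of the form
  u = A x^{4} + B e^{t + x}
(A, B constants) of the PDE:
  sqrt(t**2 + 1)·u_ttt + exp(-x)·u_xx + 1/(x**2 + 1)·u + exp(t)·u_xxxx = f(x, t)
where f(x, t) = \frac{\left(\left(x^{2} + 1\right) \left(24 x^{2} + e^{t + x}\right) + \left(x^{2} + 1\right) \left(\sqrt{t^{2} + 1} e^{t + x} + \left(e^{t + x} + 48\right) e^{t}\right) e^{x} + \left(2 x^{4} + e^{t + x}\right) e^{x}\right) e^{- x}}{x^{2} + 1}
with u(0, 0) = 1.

Answer: u(x, t) = 2 x^{4} + e^{t + x}

Derivation:
Substitute the ansatz u = A x^{4} + B e^{t + x} into the left-hand side.
Derivatives of the ansatz:
  u_ttt = B e^{t} e^{x}
  u_xx = 12 A x^{2} + B e^{t} e^{x}
  u_xxxx = 24 A + B e^{t} e^{x}
Term by term:
  sqrt(t**2 + 1)·u_ttt = B \sqrt{t^{2} + 1} e^{t} e^{x}
  exp(-x)·u_xx = 12 A x^{2} e^{- x} + B e^{t}
  1/(x**2 + 1)·u = \frac{A x^{4}}{x^{2} + 1} + \frac{B e^{t} e^{x}}{x^{2} + 1}
  exp(t)·u_xxxx = 24 A e^{t} + B e^{2 t} e^{x}
So the left-hand side equals
  \frac{A x^{4}}{x^{2} + 1} + 12 A x^{2} e^{- x} + 24 A e^{t} + B \sqrt{t^{2} + 1} e^{t} e^{x} + B e^{2 t} e^{x} + B e^{t} + \frac{B e^{t} e^{x}}{x^{2} + 1}
This must equal f(x, t) identically; expanded, f = \frac{2 x^{4}}{x^{2} + 1} + 24 x^{2} e^{- x} + \sqrt{t^{2} + 1} e^{t} e^{x} + e^{2 t} e^{x} + 49 e^{t} + \frac{e^{t} e^{x}}{x^{2} + 1}.
Matching coefficients of the independent functions:
  [x^{2} e^{- x}]:  12 A = 24
  [\frac{x^{4}}{x^{2} + 1}]:  A = 2
  [e^{2 t} e^{x}, \sqrt{t^{2} + 1} e^{t} e^{x}, \frac{e^{t} e^{x}}{x^{2} + 1}]:  B = 1
  [e^{t}]:  24 A + B = 49
Solving: A = 2, B = 1.
Check against the point condition:
  u(0, 0) = 1  ⟹  B = 1  ✓
Hence u(x, t) = 2 x^{4} + e^{t + x}.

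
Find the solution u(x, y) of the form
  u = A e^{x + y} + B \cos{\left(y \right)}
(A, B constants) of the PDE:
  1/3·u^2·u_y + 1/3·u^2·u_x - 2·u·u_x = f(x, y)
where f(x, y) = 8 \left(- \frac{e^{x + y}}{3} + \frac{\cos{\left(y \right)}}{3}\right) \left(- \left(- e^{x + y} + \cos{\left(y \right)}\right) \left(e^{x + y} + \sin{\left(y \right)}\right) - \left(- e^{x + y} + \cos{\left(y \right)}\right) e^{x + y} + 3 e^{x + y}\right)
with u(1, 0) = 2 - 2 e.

Substitute the ansatz u = A e^{x + y} + B \cos{\left(y \right)} into the left-hand side.
Derivatives of the ansatz:
  u_y = A e^{x} e^{y} - B \sin{\left(y \right)}
  u_x = A e^{x} e^{y}
Term by term:
  1/3·u^2·u_y = \frac{A^{3} e^{3 x} e^{3 y}}{3} - \frac{A^{2} B e^{2 x} e^{2 y} \sin{\left(y \right)}}{3} + \frac{2 A^{2} B e^{2 x} e^{2 y} \cos{\left(y \right)}}{3} - \frac{2 A B^{2} e^{x} e^{y} \sin{\left(y \right)} \cos{\left(y \right)}}{3} + \frac{A B^{2} e^{x} e^{y} \cos^{2}{\left(y \right)}}{3} - \frac{B^{3} \sin{\left(y \right)} \cos^{2}{\left(y \right)}}{3}
  1/3·u^2·u_x = \frac{A^{3} e^{3 x} e^{3 y}}{3} + \frac{2 A^{2} B e^{2 x} e^{2 y} \cos{\left(y \right)}}{3} + \frac{A B^{2} e^{x} e^{y} \cos^{2}{\left(y \right)}}{3}
  -2·u·u_x = - 2 A^{2} e^{2 x} e^{2 y} - 2 A B e^{x} e^{y} \cos{\left(y \right)}
So the left-hand side equals
  \frac{2 A^{3} e^{3 x} e^{3 y}}{3} - \frac{A^{2} B e^{2 x} e^{2 y} \sin{\left(y \right)}}{3} + \frac{4 A^{2} B e^{2 x} e^{2 y} \cos{\left(y \right)}}{3} - 2 A^{2} e^{2 x} e^{2 y} - \frac{2 A B^{2} e^{x} e^{y} \sin{\left(y \right)} \cos{\left(y \right)}}{3} + \frac{2 A B^{2} e^{x} e^{y} \cos^{2}{\left(y \right)}}{3} - 2 A B e^{x} e^{y} \cos{\left(y \right)} - \frac{B^{3} \sin{\left(y \right)} \cos^{2}{\left(y \right)}}{3}
This must equal f(x, y) identically; expanded, f = - \frac{16 e^{3 x} e^{3 y}}{3} - \frac{8 e^{2 x} e^{2 y} \sin{\left(y \right)}}{3} + \frac{32 e^{2 x} e^{2 y} \cos{\left(y \right)}}{3} - 8 e^{2 x} e^{2 y} + \frac{16 e^{x} e^{y} \sin{\left(y \right)} \cos{\left(y \right)}}{3} - \frac{16 e^{x} e^{y} \cos^{2}{\left(y \right)}}{3} + 8 e^{x} e^{y} \cos{\left(y \right)} - \frac{8 \sin{\left(y \right)} \cos^{2}{\left(y \right)}}{3}.
Matching coefficients of the independent functions:
  [e^{2 x} e^{2 y}]:  - 2 A^{2} = -8
  [e^{3 x} e^{3 y}]:  \frac{2 A^{3}}{3} = - \frac{16}{3}
  [\sin{\left(y \right)} \cos^{2}{\left(y \right)}]:  - \frac{B^{3}}{3} = - \frac{8}{3}
  [e^{x} e^{y} \cos{\left(y \right)}]:  - 2 A B = 8
  [e^{x} e^{y} \cos^{2}{\left(y \right)}]:  \frac{2 A B^{2}}{3} = - \frac{16}{3}
  [e^{2 x} e^{2 y} \sin{\left(y \right)}]:  - \frac{A^{2} B}{3} = - \frac{8}{3}
  [e^{2 x} e^{2 y} \cos{\left(y \right)}]:  \frac{4 A^{2} B}{3} = \frac{32}{3}
  [e^{x} e^{y} \sin{\left(y \right)} \cos{\left(y \right)}]:  - \frac{2 A B^{2}}{3} = \frac{16}{3}
Solving: A = -2, B = 2.
Check against the point condition:
  u(1, 0) = 2 - 2 e  ⟹  e A + B = 2 - 2 e  ✓
Hence u(x, y) = - 2 e^{x + y} + 2 \cos{\left(y \right)}.

Answer: u(x, y) = - 2 e^{x + y} + 2 \cos{\left(y \right)}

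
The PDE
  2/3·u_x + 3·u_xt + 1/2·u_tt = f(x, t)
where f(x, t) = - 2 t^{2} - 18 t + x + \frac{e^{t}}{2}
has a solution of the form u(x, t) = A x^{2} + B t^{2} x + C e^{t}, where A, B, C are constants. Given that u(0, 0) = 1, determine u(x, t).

Substitute the ansatz u = A x^{2} + B t^{2} x + C e^{t} into the left-hand side.
Derivatives of the ansatz:
  u_x = 2 A x + B t^{2}
  u_xt = 2 B t
  u_tt = 2 B x + C e^{t}
Term by term:
  2/3·u_x = \frac{4 A x}{3} + \frac{2 B t^{2}}{3}
  3·u_xt = 6 B t
  1/2·u_tt = B x + \frac{C e^{t}}{2}
So the left-hand side equals
  \frac{4 A x}{3} + \frac{2 B t^{2}}{3} + 6 B t + B x + \frac{C e^{t}}{2}
This must equal f(x, t) = - 2 t^{2} - 18 t + x + \frac{e^{t}}{2} identically.
Matching coefficients of the independent functions:
  [t]:  6 B = -18
  [t^{2}]:  \frac{2 B}{3} = -2
  [x]:  \frac{4 A}{3} + B = 1
  [e^{t}]:  \frac{C}{2} = \frac{1}{2}
Solving: A = 3, B = -3, C = 1.
Check against the point condition:
  u(0, 0) = 1  ⟹  C = 1  ✓
Hence u(x, t) = - 3 t^{2} x + 3 x^{2} + e^{t}.

Answer: u(x, t) = - 3 t^{2} x + 3 x^{2} + e^{t}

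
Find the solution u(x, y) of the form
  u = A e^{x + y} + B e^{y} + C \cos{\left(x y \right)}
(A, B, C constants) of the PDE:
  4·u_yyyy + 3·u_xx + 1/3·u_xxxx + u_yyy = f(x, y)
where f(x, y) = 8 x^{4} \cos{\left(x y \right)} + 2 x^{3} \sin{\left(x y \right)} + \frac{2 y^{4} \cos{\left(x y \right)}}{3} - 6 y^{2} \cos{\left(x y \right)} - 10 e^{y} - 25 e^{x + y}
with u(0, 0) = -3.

Substitute the ansatz u = A e^{x + y} + B e^{y} + C \cos{\left(x y \right)} into the left-hand side.
Derivatives of the ansatz:
  u_yyyy = A e^{x} e^{y} + B e^{y} + C x^{4} \cos{\left(x y \right)}
  u_xx = A e^{x} e^{y} - C y^{2} \cos{\left(x y \right)}
  u_xxxx = A e^{x} e^{y} + C y^{4} \cos{\left(x y \right)}
  u_yyy = A e^{x} e^{y} + B e^{y} + C x^{3} \sin{\left(x y \right)}
Term by term:
  4·u_yyyy = 4 A e^{x} e^{y} + 4 B e^{y} + 4 C x^{4} \cos{\left(x y \right)}
  3·u_xx = 3 A e^{x} e^{y} - 3 C y^{2} \cos{\left(x y \right)}
  1/3·u_xxxx = \frac{A e^{x} e^{y}}{3} + \frac{C y^{4} \cos{\left(x y \right)}}{3}
  u_yyy = A e^{x} e^{y} + B e^{y} + C x^{3} \sin{\left(x y \right)}
So the left-hand side equals
  \frac{25 A e^{x} e^{y}}{3} + 5 B e^{y} + 4 C x^{4} \cos{\left(x y \right)} + C x^{3} \sin{\left(x y \right)} + \frac{C y^{4} \cos{\left(x y \right)}}{3} - 3 C y^{2} \cos{\left(x y \right)}
This must equal f(x, y) identically; expanded, f = 8 x^{4} \cos{\left(x y \right)} + 2 x^{3} \sin{\left(x y \right)} + \frac{2 y^{4} \cos{\left(x y \right)}}{3} - 6 y^{2} \cos{\left(x y \right)} - 25 e^{x} e^{y} - 10 e^{y}.
Matching coefficients of the independent functions:
  [x^{3} \sin{\left(x y \right)}]:  C = 2
  [x^{4} \cos{\left(x y \right)}]:  4 C = 8
  [y^{2} \cos{\left(x y \right)}]:  - 3 C = -6
  [y^{4} \cos{\left(x y \right)}]:  \frac{C}{3} = \frac{2}{3}
  [e^{x} e^{y}]:  \frac{25 A}{3} = -25
  [e^{y}]:  5 B = -10
Solving: A = -3, B = -2, C = 2.
Check against the point condition:
  u(0, 0) = -3  ⟹  A + B + C = -3  ✓
Hence u(x, y) = - 2 e^{y} - 3 e^{x + y} + 2 \cos{\left(x y \right)}.

Answer: u(x, y) = - 2 e^{y} - 3 e^{x + y} + 2 \cos{\left(x y \right)}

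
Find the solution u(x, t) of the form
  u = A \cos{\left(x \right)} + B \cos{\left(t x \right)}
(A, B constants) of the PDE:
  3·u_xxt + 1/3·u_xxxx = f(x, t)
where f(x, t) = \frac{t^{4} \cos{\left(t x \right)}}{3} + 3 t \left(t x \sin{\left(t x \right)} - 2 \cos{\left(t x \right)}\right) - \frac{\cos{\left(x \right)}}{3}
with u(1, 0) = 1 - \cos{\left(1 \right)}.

Substitute the ansatz u = A \cos{\left(x \right)} + B \cos{\left(t x \right)} into the left-hand side.
Derivatives of the ansatz:
  u_xxt = B t^{2} x \sin{\left(t x \right)} - 2 B t \cos{\left(t x \right)}
  u_xxxx = A \cos{\left(x \right)} + B t^{4} \cos{\left(t x \right)}
Term by term:
  3·u_xxt = 3 B t^{2} x \sin{\left(t x \right)} - 6 B t \cos{\left(t x \right)}
  1/3·u_xxxx = \frac{A \cos{\left(x \right)}}{3} + \frac{B t^{4} \cos{\left(t x \right)}}{3}
So the left-hand side equals
  \frac{A \cos{\left(x \right)}}{3} + \frac{B t^{4} \cos{\left(t x \right)}}{3} + 3 B t^{2} x \sin{\left(t x \right)} - 6 B t \cos{\left(t x \right)}
This must equal f(x, t) identically; expanded, f = \frac{t^{4} \cos{\left(t x \right)}}{3} + 3 t^{2} x \sin{\left(t x \right)} - 6 t \cos{\left(t x \right)} - \frac{\cos{\left(x \right)}}{3}.
Matching coefficients of the independent functions:
  [t \cos{\left(t x \right)}]:  - 6 B = -6
  [t^{4} \cos{\left(t x \right)}]:  \frac{B}{3} = \frac{1}{3}
  [t^{2} x \sin{\left(t x \right)}]:  3 B = 3
  [\cos{\left(x \right)}]:  \frac{A}{3} = - \frac{1}{3}
Solving: A = -1, B = 1.
Check against the point condition:
  u(1, 0) = 1 - \cos{\left(1 \right)}  ⟹  A \cos{\left(1 \right)} + B = 1 - \cos{\left(1 \right)}  ✓
Hence u(x, t) = - \cos{\left(x \right)} + \cos{\left(t x \right)}.

Answer: u(x, t) = - \cos{\left(x \right)} + \cos{\left(t x \right)}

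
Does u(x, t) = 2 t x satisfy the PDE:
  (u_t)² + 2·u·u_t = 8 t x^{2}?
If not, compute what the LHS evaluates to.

Evaluate each term of the left-hand side for u = 2 t x.
Derivatives:
  u_t = 2 x
Terms:
  (u_t)² = 4 x^{2}
  2·u·u_t = 8 t x^{2}
Sum: LHS = x^{2} \left(8 t + 4\right)
Given right-hand side: 8 t x^{2}. Difference LHS − RHS = 4 x^{2} ≠ 0, so u is not a solution.

Answer: No, the LHS evaluates to x^{2} \left(8 t + 4\right)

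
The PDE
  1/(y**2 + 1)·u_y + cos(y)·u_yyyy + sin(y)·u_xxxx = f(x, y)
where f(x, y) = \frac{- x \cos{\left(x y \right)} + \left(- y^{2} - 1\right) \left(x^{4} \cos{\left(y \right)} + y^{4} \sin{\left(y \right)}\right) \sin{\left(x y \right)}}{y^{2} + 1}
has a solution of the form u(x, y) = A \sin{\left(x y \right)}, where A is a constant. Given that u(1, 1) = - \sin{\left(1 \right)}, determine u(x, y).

Answer: u(x, y) = - \sin{\left(x y \right)}

Derivation:
Substitute the ansatz u = A \sin{\left(x y \right)} into the left-hand side.
Derivatives of the ansatz:
  u_y = A x \cos{\left(x y \right)}
  u_yyyy = A x^{4} \sin{\left(x y \right)}
  u_xxxx = A y^{4} \sin{\left(x y \right)}
Term by term:
  1/(y**2 + 1)·u_y = \frac{A x \cos{\left(x y \right)}}{y^{2} + 1}
  cos(y)·u_yyyy = A x^{4} \sin{\left(x y \right)} \cos{\left(y \right)}
  sin(y)·u_xxxx = A y^{4} \sin{\left(y \right)} \sin{\left(x y \right)}
So the left-hand side equals
  A x^{4} \sin{\left(x y \right)} \cos{\left(y \right)} + \frac{A x \cos{\left(x y \right)}}{y^{2} + 1} + A y^{4} \sin{\left(y \right)} \sin{\left(x y \right)}
This must equal f(x, y) identically; expanded, f = - x^{4} \sin{\left(x y \right)} \cos{\left(y \right)} - \frac{x \cos{\left(x y \right)}}{y^{2} + 1} - y^{4} \sin{\left(y \right)} \sin{\left(x y \right)}.
Matching coefficients of the independent functions:
  [\frac{x \cos{\left(x y \right)}}{y^{2} + 1}, x^{4} \sin{\left(x y \right)} \cos{\left(y \right)}, y^{4} \sin{\left(y \right)} \sin{\left(x y \right)}]:  A = -1
Solving: A = -1.
Check against the point condition:
  u(1, 1) = - \sin{\left(1 \right)}  ⟹  A \sin{\left(1 \right)} = - \sin{\left(1 \right)}  ✓
Hence u(x, y) = - \sin{\left(x y \right)}.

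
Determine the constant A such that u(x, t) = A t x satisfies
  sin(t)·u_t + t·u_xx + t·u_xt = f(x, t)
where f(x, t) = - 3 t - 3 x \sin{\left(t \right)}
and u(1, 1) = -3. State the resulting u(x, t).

Substitute the ansatz u = A t x into the left-hand side.
Derivatives of the ansatz:
  u_t = A x
  u_xx = 0
  u_xt = A
Term by term:
  sin(t)·u_t = A x \sin{\left(t \right)}
  t·u_xx = 0
  t·u_xt = A t
So the left-hand side equals
  A t + A x \sin{\left(t \right)}
This must equal f(x, t) = - 3 t - 3 x \sin{\left(t \right)} identically.
Matching coefficients of the independent functions:
  [t, x \sin{\left(t \right)}]:  A = -3
Solving: A = -3.
Check against the point condition:
  u(1, 1) = -3  ⟹  A = -3  ✓
Hence u(x, t) = - 3 t x.

Answer: u(x, t) = - 3 t x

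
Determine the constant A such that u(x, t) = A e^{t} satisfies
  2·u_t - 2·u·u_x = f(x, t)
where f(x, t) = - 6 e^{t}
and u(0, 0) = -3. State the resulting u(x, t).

Answer: u(x, t) = - 3 e^{t}

Derivation:
Substitute the ansatz u = A e^{t} into the left-hand side.
Derivatives of the ansatz:
  u_t = A e^{t}
  u_x = 0
Term by term:
  2·u_t = 2 A e^{t}
  -2·u·u_x = 0
So the left-hand side equals
  2 A e^{t}
This must equal f(x, t) = - 6 e^{t} identically.
Matching coefficients of the independent functions:
  [e^{t}]:  2 A = -6
Solving: A = -3.
Check against the point condition:
  u(0, 0) = -3  ⟹  A = -3  ✓
Hence u(x, t) = - 3 e^{t}.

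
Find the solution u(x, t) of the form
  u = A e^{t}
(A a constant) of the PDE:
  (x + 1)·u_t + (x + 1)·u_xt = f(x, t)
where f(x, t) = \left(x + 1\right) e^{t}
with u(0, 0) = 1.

Answer: u(x, t) = e^{t}

Derivation:
Substitute the ansatz u = A e^{t} into the left-hand side.
Derivatives of the ansatz:
  u_t = A e^{t}
  u_xt = 0
Term by term:
  (x + 1)·u_t = A x e^{t} + A e^{t}
  (x + 1)·u_xt = 0
So the left-hand side equals
  A x e^{t} + A e^{t}
This must equal f(x, t) identically; expanded, f = x e^{t} + e^{t}.
Matching coefficients of the independent functions:
  [x e^{t}, e^{t}]:  A = 1
Solving: A = 1.
Check against the point condition:
  u(0, 0) = 1  ⟹  A = 1  ✓
Hence u(x, t) = e^{t}.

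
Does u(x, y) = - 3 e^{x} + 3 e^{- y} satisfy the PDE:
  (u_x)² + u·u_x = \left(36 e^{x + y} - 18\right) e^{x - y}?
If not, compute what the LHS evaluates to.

Evaluate each term of the left-hand side for u = - 3 e^{x} + 3 e^{- y}.
Derivatives:
  u_x = - 3 e^{x}
Terms:
  (u_x)² = 9 e^{2 x}
  u·u_x = 9 \left(e^{x + y} - 1\right) e^{x - y}
Sum: LHS = \left(18 e^{x + y} - 9\right) e^{x - y}
Given right-hand side: \left(36 e^{x + y} - 18\right) e^{x - y}. Difference LHS − RHS = \left(9 - 18 e^{x + y}\right) e^{x - y} ≠ 0, so u is not a solution.

Answer: No, the LHS evaluates to \left(18 e^{x + y} - 9\right) e^{x - y}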